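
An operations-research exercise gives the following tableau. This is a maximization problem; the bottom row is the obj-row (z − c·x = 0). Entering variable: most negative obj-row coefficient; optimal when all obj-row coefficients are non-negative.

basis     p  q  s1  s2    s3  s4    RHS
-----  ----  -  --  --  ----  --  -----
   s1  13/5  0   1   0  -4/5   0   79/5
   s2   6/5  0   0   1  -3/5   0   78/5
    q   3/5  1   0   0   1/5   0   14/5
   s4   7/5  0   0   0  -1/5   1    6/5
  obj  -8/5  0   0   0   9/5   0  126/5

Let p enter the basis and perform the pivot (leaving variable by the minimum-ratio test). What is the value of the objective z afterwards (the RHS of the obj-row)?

Ratio test on column p — row 1: (79/5)/(13/5) = 79/13; row 2: (78/5)/(6/5) = 13; row 3: (14/5)/(3/5) = 14/3; row 4: (6/5)/(7/5) = 6/7. Minimum is 6/7 at row 4 (s4 leaves); pivot element 7/5.
Pivot on row 4; the obj-row RHS becomes 126/5 − (-8/5)·(6/7) = 186/7.

186/7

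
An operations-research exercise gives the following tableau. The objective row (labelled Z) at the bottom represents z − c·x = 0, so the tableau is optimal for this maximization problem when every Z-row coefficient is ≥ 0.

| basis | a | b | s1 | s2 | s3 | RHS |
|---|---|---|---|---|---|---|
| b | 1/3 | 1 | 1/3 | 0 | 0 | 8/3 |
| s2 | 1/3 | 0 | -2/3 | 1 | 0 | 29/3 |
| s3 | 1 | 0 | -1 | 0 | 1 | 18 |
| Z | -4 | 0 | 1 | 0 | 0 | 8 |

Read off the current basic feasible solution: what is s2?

29/3

s2 is basic (row 2); its value is the RHS of that row, 29/3.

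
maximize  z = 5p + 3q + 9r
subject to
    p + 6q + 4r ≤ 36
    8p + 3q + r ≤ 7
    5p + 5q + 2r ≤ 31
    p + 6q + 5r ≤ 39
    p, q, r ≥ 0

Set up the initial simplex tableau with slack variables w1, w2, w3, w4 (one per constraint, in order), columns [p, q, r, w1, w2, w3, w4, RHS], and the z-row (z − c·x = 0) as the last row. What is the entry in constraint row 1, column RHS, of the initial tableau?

36

The RHS of constraint 1 is b_1 = 36.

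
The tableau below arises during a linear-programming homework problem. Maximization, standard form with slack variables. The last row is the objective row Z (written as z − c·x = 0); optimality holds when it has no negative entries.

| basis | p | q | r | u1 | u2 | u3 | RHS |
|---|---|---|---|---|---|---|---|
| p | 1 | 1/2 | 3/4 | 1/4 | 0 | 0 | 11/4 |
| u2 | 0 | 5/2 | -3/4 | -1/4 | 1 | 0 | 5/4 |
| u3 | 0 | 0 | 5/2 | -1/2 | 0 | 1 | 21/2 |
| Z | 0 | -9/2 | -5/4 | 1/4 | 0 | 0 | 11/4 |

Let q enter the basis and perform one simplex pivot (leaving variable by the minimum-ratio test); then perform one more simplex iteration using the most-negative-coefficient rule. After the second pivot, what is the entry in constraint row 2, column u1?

0

Ratio test on column q — row 1: (11/4)/(1/2) = 11/2; row 2: (5/4)/(5/2) = 1/2; row 3: entry 0 ≤ 0. Minimum is 1/2 at row 2 (u2 leaves); pivot element 5/2.
Divide row 2 by 5/2; eliminate column q from the other rows.
Second iteration: most negative Z-row entry is -13/5 in column r, so r enters.
Ratio test on column r — row 1: (5/2)/(9/10) = 25/9; row 2: entry -3/10 ≤ 0; row 3: (21/2)/(5/2) = 21/5. Minimum is 25/9 at row 1 (p leaves); pivot element 9/10.
Divide row 1 by 9/10; eliminate column r from the other rows.
After both pivots, the entry at constraint row 2, column u1 is 0.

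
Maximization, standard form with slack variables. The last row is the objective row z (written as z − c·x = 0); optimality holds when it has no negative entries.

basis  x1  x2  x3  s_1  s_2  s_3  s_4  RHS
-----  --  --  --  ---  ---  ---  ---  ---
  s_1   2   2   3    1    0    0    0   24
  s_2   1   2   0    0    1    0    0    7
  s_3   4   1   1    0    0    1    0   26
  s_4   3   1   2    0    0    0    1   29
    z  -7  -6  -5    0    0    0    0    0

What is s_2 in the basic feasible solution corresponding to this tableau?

7

s_2 is basic (row 2); its value is the RHS of that row, 7.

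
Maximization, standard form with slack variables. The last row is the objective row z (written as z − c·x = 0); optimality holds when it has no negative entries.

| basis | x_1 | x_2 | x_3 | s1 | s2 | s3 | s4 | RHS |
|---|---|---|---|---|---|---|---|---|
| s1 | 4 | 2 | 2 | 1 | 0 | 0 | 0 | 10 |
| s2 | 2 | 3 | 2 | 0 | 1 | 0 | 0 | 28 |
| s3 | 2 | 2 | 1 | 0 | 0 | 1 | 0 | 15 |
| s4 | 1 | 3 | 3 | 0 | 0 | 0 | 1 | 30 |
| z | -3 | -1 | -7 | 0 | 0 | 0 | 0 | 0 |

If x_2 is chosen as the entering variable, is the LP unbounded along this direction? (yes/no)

no

Column x_2 has positive entries in row(s) 1, 2, 3, 4, so the ratio test bounds it — not unbounded.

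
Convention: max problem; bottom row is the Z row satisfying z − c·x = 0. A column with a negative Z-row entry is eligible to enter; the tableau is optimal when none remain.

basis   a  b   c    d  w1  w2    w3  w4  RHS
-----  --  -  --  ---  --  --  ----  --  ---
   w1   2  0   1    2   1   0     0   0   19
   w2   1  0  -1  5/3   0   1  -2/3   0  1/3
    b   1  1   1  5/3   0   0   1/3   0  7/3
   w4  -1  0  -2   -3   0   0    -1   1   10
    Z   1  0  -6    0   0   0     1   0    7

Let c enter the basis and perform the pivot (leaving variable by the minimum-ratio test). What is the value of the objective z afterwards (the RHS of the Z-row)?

Ratio test on column c — row 1: 19/1 = 19; row 2: entry -1 ≤ 0; row 3: (7/3)/1 = 7/3; row 4: entry -2 ≤ 0. Minimum is 7/3 at row 3 (b leaves); pivot element 1.
Pivot on row 3; the Z-row RHS becomes 7 − (-6)·(7/3) = 21.

21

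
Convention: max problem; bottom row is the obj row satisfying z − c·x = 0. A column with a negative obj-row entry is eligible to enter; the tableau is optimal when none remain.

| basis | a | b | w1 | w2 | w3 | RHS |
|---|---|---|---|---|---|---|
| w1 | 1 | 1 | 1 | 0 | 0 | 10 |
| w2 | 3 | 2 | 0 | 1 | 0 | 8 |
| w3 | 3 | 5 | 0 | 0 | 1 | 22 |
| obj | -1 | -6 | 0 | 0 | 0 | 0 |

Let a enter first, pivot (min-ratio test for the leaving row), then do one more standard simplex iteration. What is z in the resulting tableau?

Ratio test on column a — row 1: 10/1 = 10; row 2: 8/3 = 8/3; row 3: 22/3 = 22/3. Minimum is 8/3 at row 2 (w2 leaves); pivot element 3.
Pivot on row 2; the obj-row RHS becomes 0 − (-1)·(8/3) = 8/3.
Next entering variable (most negative obj-row entry -16/3): b.
Ratio test on column b — row 1: (22/3)/(1/3) = 22; row 2: (8/3)/(2/3) = 4; row 3: 14/3 = 14/3. Minimum is 4 at row 2 (a leaves); pivot element 2/3.
After the second pivot the obj-row RHS is 8/3 − (-16/3)·4 = 24.

24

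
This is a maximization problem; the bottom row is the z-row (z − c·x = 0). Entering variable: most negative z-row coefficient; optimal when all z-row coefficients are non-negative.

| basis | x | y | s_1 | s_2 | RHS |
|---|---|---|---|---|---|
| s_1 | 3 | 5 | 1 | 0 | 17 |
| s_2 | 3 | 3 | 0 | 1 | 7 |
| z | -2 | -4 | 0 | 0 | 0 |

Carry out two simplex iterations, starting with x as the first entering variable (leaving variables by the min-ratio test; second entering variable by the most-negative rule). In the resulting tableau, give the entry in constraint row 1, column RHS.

16/3

Ratio test on column x — row 1: 17/3 = 17/3; row 2: 7/3 = 7/3. Minimum is 7/3 at row 2 (s_2 leaves); pivot element 3.
Divide row 2 by 3; eliminate column x from the other rows.
Second iteration: most negative z-row entry is -2 in column y, so y enters.
Ratio test on column y — row 1: 10/2 = 5; row 2: (7/3)/1 = 7/3. Minimum is 7/3 at row 2 (x leaves); pivot element 1.
Divide row 2 by 1; eliminate column y from the other rows.
After both pivots, the entry at constraint row 1, column RHS is 16/3.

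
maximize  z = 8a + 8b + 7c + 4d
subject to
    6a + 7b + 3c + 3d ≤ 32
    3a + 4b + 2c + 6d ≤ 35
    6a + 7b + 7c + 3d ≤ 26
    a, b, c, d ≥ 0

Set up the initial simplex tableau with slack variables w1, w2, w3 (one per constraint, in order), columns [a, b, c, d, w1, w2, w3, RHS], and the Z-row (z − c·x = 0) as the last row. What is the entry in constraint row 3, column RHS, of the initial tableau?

26

The RHS of constraint 3 is b_3 = 26.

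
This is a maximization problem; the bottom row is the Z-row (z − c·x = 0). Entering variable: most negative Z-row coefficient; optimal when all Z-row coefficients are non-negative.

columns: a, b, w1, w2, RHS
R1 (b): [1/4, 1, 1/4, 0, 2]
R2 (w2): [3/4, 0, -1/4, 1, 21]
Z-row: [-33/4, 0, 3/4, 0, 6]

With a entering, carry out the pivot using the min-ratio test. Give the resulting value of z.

Ratio test on column a — row 1: 2/(1/4) = 8; row 2: 21/(3/4) = 28. Minimum is 8 at row 1 (b leaves); pivot element 1/4.
Pivot on row 1; the Z-row RHS becomes 6 − (-33/4)·8 = 72.

72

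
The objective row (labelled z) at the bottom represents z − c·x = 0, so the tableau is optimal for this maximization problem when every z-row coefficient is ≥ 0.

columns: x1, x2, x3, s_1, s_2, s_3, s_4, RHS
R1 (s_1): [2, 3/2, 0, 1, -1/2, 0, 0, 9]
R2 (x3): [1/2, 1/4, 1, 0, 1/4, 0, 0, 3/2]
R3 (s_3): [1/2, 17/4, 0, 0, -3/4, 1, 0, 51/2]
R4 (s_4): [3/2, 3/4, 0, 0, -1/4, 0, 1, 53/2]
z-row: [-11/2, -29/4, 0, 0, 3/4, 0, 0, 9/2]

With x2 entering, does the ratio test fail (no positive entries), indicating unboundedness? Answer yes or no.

Column x2 has positive entries in row(s) 1, 2, 3, 4, so the ratio test bounds it — not unbounded.

no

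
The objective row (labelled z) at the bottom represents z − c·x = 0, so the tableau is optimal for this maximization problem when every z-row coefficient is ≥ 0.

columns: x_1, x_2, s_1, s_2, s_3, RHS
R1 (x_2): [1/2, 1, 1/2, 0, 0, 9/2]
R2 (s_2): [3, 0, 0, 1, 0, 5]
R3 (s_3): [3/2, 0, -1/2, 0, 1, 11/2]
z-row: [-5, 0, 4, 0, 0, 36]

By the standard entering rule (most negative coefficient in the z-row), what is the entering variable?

x_1

Negative z-row entries: x_1: -5.
The most negative is -5 in column x_1, so x_1 enters.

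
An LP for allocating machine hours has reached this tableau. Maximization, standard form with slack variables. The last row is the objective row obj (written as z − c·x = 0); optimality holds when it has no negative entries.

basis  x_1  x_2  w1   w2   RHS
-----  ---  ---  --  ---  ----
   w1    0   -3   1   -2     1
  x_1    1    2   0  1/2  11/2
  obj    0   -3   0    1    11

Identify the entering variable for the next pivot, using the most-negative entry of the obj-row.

Negative obj-row entries: x_2: -3.
The most negative is -3 in column x_2, so x_2 enters.

x_2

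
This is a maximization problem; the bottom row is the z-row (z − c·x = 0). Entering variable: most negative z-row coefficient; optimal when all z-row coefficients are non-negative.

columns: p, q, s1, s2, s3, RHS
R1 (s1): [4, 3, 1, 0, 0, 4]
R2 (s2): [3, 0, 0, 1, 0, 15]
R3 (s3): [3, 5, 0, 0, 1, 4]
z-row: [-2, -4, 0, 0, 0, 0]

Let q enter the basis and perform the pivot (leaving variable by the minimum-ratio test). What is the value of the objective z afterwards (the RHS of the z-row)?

16/5

Ratio test on column q — row 1: 4/3 = 4/3; row 2: entry 0 ≤ 0; row 3: 4/5 = 4/5. Minimum is 4/5 at row 3 (s3 leaves); pivot element 5.
Pivot on row 3; the z-row RHS becomes 0 − (-4)·(4/5) = 16/5.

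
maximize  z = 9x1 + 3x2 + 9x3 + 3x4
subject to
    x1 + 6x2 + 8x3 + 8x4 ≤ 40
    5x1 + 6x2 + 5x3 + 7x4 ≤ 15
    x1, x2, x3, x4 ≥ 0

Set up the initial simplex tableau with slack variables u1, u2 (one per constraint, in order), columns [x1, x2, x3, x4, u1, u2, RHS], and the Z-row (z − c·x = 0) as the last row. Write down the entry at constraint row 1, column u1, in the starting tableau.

Slack u1 belongs to constraint 1; its column is the unit vector e_1, so the entry in row 1 is 1.

1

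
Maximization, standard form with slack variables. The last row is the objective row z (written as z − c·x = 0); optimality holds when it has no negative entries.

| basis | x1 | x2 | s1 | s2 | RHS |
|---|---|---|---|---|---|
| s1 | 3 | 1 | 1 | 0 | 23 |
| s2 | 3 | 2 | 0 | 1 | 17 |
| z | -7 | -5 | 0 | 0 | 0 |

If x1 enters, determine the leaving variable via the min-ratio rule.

Column x1 entries and ratios — s1: 23/3 = 23/3; s2: 17/3 = 17/3.
Smallest ratio is 17/3 in the row of s2, so s2 leaves.

s2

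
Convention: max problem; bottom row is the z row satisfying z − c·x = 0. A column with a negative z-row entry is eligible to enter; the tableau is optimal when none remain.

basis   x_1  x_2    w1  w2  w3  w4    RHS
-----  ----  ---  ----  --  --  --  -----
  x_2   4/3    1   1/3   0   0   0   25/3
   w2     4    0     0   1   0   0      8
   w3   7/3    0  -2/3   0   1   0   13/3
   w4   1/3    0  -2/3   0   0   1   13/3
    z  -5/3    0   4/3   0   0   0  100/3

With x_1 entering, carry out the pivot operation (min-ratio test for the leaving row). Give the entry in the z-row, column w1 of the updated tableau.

6/7

Ratio test on column x_1 — row 1: (25/3)/(4/3) = 25/4; row 2: 8/4 = 2; row 3: (13/3)/(7/3) = 13/7; row 4: (13/3)/(1/3) = 13. Minimum is 13/7 at row 3 (w3 leaves); pivot element 7/3.
Divide row 3 by 7/3; eliminate column x_1 from the other rows.
z-row update in column w1: 4/3 − (-5/3)·(-2/7) = 6/7.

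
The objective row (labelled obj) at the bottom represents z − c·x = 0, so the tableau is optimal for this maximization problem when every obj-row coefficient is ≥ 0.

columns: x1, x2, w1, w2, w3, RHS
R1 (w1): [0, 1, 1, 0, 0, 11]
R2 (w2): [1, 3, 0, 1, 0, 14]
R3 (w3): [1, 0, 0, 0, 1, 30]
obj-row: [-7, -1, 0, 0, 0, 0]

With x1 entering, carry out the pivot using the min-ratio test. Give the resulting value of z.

Ratio test on column x1 — row 1: entry 0 ≤ 0; row 2: 14/1 = 14; row 3: 30/1 = 30. Minimum is 14 at row 2 (w2 leaves); pivot element 1.
Pivot on row 2; the obj-row RHS becomes 0 − (-7)·14 = 98.

98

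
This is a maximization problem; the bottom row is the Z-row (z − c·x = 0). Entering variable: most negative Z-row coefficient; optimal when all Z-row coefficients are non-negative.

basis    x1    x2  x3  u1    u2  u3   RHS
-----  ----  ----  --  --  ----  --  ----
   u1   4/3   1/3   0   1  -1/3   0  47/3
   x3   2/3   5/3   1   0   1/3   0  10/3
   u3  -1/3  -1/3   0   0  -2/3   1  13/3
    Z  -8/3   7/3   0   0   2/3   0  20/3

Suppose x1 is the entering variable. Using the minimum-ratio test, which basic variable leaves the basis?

Column x1 entries and ratios — u1: (47/3)/(4/3) = 47/4; x3: (10/3)/(2/3) = 5; u3: -1/3 ≤ 0, skip.
Smallest ratio is 5 in the row of x3, so x3 leaves.

x3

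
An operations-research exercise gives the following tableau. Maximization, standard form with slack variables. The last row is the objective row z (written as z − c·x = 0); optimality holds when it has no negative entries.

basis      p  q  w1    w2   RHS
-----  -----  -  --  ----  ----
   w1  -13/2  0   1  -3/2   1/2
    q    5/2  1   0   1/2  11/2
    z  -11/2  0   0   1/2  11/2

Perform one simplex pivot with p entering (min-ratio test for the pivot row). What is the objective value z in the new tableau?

88/5

Ratio test on column p — row 1: entry -13/2 ≤ 0; row 2: (11/2)/(5/2) = 11/5. Minimum is 11/5 at row 2 (q leaves); pivot element 5/2.
Pivot on row 2; the z-row RHS becomes 11/2 − (-11/2)·(11/5) = 88/5.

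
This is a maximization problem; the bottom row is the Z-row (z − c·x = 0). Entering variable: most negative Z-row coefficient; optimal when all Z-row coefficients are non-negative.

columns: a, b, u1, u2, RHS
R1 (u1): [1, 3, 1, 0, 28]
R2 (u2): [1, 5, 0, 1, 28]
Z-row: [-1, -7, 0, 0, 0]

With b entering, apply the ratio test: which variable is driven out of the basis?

Column b entries and ratios — u1: 28/3 = 28/3; u2: 28/5 = 28/5.
Smallest ratio is 28/5 in the row of u2, so u2 leaves.

u2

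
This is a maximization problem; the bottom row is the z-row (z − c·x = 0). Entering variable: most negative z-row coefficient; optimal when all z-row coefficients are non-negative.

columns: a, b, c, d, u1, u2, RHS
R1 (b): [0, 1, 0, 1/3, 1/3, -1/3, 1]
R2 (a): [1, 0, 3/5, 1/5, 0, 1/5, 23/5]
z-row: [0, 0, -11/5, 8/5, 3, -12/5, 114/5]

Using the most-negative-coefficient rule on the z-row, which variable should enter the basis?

u2

Negative z-row entries: c: -11/5, u2: -12/5.
The most negative is -12/5 in column u2, so u2 enters.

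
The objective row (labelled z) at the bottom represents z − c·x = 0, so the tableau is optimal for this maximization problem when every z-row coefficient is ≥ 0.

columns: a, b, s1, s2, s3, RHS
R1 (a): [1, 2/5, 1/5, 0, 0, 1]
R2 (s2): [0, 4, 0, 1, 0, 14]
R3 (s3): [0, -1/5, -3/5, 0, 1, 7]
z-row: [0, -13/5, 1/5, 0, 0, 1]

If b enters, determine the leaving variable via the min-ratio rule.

Column b entries and ratios — a: 1/(2/5) = 5/2; s2: 14/4 = 7/2; s3: -1/5 ≤ 0, skip.
Smallest ratio is 5/2 in the row of a, so a leaves.

a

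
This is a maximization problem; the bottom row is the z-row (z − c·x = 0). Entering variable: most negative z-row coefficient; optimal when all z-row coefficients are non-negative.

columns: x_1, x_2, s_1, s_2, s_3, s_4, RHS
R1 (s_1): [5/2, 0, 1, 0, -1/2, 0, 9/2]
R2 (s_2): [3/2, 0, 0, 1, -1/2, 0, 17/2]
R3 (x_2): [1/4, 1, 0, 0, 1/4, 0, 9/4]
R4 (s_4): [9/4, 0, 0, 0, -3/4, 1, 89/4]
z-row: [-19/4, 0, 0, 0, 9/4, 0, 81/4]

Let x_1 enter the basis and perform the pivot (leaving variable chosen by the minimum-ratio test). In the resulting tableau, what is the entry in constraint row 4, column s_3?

-3/10

Ratio test on column x_1 — row 1: (9/2)/(5/2) = 9/5; row 2: (17/2)/(3/2) = 17/3; row 3: (9/4)/(1/4) = 9; row 4: (89/4)/(9/4) = 89/9. Minimum is 9/5 at row 1 (s_1 leaves); pivot element 5/2.
Divide row 1 by 5/2; eliminate column x_1 from the other rows.
Row 4 update in column s_3: -3/4 − (9/4)·(-1/5) = -3/10.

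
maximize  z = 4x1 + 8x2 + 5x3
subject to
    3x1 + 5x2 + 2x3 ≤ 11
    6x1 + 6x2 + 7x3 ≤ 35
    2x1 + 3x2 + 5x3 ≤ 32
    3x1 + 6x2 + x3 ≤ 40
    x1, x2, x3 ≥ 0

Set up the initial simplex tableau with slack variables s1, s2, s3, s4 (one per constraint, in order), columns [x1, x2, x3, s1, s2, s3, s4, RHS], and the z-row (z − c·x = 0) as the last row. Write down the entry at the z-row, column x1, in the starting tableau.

The z-row carries the negated objective coefficients: the x1 entry is -4.

-4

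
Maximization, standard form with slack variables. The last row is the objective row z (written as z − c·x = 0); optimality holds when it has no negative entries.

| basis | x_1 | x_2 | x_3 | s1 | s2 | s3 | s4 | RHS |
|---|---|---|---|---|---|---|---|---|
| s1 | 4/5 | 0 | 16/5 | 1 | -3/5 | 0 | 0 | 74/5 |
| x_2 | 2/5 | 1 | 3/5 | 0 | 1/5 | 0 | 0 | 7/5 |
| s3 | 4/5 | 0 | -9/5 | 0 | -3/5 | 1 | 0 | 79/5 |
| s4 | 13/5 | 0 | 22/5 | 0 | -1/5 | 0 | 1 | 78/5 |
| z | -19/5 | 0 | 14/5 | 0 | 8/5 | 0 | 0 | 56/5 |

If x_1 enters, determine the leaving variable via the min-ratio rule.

Column x_1 entries and ratios — s1: (74/5)/(4/5) = 37/2; x_2: (7/5)/(2/5) = 7/2; s3: (79/5)/(4/5) = 79/4; s4: (78/5)/(13/5) = 6.
Smallest ratio is 7/2 in the row of x_2, so x_2 leaves.

x_2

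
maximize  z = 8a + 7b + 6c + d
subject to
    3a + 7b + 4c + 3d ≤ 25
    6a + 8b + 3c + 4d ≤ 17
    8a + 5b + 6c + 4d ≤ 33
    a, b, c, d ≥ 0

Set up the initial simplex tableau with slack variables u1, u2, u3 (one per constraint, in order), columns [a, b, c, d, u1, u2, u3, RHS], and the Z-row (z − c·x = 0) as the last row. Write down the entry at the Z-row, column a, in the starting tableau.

The Z-row carries the negated objective coefficients: the a entry is -8.

-8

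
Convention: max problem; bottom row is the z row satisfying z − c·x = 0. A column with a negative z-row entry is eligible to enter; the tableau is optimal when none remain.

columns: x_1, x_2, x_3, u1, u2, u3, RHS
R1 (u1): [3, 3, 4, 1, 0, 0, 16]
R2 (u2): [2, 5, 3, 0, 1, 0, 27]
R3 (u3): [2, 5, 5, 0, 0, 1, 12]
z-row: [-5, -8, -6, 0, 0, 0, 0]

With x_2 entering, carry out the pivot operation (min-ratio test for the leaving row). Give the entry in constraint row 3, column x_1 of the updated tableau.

Ratio test on column x_2 — row 1: 16/3 = 16/3; row 2: 27/5 = 27/5; row 3: 12/5 = 12/5. Minimum is 12/5 at row 3 (u3 leaves); pivot element 5.
Divide row 3 by 5; eliminate column x_2 from the other rows.
In the new row 3, the x_1 entry is the old entry divided by the pivot: 2/5 = 2/5.

2/5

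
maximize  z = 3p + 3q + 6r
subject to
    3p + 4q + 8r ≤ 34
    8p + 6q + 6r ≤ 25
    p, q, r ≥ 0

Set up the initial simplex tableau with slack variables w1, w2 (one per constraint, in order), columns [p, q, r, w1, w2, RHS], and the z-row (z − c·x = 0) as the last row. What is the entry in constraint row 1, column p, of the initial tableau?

Constraint 1 has coefficient 3 on p.

3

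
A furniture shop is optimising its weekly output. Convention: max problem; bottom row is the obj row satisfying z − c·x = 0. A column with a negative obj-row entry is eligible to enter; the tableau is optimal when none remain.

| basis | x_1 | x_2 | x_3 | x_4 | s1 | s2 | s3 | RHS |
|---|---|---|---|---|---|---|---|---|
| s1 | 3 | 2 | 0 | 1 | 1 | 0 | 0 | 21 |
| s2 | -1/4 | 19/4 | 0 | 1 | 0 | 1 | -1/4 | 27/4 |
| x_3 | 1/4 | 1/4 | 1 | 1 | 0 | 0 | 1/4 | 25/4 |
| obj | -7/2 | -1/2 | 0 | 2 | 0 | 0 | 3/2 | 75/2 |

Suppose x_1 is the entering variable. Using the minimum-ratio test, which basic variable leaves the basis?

s1

Column x_1 entries and ratios — s1: 21/3 = 7; s2: -1/4 ≤ 0, skip; x_3: (25/4)/(1/4) = 25.
Smallest ratio is 7 in the row of s1, so s1 leaves.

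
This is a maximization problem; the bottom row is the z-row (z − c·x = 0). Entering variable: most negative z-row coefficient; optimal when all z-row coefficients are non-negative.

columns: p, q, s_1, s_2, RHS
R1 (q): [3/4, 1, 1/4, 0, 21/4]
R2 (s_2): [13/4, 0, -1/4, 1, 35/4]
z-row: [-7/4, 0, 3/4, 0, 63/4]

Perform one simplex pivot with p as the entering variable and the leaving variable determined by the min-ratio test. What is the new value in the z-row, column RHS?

Ratio test on column p — row 1: (21/4)/(3/4) = 7; row 2: (35/4)/(13/4) = 35/13. Minimum is 35/13 at row 2 (s_2 leaves); pivot element 13/4.
Divide row 2 by 13/4; eliminate column p from the other rows.
z-row update in column RHS: 63/4 − (-7/4)·(35/13) = 266/13.

266/13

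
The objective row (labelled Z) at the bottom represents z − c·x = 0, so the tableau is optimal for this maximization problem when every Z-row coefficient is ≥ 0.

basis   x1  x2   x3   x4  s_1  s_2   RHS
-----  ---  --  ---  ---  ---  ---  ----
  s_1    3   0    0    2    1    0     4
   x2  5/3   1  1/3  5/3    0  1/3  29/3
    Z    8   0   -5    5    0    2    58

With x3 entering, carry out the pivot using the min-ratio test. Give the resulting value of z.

Ratio test on column x3 — row 1: entry 0 ≤ 0; row 2: (29/3)/(1/3) = 29. Minimum is 29 at row 2 (x2 leaves); pivot element 1/3.
Pivot on row 2; the Z-row RHS becomes 58 − (-5)·29 = 203.

203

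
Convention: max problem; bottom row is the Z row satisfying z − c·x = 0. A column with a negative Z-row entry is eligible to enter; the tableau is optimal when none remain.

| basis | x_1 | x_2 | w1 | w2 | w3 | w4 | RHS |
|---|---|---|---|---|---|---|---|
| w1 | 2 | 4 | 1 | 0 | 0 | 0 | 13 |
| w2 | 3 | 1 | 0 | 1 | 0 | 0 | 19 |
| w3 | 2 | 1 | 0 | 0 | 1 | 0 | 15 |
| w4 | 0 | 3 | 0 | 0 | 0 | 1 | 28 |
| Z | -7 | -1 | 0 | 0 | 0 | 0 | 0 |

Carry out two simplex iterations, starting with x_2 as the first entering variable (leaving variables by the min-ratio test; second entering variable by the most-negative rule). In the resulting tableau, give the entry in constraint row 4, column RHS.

Ratio test on column x_2 — row 1: 13/4 = 13/4; row 2: 19/1 = 19; row 3: 15/1 = 15; row 4: 28/3 = 28/3. Minimum is 13/4 at row 1 (w1 leaves); pivot element 4.
Divide row 1 by 4; eliminate column x_2 from the other rows.
Second iteration: most negative Z-row entry is -13/2 in column x_1, so x_1 enters.
Ratio test on column x_1 — row 1: (13/4)/(1/2) = 13/2; row 2: (63/4)/(5/2) = 63/10; row 3: (47/4)/(3/2) = 47/6; row 4: entry -3/2 ≤ 0. Minimum is 63/10 at row 2 (w2 leaves); pivot element 5/2.
Divide row 2 by 5/2; eliminate column x_1 from the other rows.
After both pivots, the entry at constraint row 4, column RHS is 277/10.

277/10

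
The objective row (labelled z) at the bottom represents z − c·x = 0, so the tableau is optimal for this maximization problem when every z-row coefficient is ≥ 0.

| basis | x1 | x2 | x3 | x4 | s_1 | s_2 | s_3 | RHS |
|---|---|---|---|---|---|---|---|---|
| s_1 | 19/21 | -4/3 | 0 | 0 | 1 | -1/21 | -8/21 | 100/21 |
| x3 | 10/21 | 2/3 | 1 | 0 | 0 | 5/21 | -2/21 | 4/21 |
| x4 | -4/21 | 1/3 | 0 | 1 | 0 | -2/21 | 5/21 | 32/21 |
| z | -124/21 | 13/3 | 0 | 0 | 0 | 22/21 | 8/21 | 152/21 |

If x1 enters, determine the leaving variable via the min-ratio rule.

x3

Column x1 entries and ratios — s_1: (100/21)/(19/21) = 100/19; x3: (4/21)/(10/21) = 2/5; x4: -4/21 ≤ 0, skip.
Smallest ratio is 2/5 in the row of x3, so x3 leaves.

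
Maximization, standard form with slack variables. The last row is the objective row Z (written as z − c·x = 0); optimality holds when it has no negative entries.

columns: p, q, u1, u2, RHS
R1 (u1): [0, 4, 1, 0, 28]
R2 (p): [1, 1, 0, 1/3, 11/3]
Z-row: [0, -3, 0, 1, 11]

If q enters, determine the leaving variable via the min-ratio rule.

p

Column q entries and ratios — u1: 28/4 = 7; p: (11/3)/1 = 11/3.
Smallest ratio is 11/3 in the row of p, so p leaves.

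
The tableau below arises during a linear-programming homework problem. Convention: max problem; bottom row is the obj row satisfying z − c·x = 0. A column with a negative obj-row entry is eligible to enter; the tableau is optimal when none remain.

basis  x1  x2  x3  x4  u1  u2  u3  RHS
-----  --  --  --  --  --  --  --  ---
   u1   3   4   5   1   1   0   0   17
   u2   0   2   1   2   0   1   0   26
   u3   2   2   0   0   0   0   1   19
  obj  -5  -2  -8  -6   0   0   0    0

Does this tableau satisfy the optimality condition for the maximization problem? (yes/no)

The obj-row has a negative entry -8 in column x3, so it is not optimal.

no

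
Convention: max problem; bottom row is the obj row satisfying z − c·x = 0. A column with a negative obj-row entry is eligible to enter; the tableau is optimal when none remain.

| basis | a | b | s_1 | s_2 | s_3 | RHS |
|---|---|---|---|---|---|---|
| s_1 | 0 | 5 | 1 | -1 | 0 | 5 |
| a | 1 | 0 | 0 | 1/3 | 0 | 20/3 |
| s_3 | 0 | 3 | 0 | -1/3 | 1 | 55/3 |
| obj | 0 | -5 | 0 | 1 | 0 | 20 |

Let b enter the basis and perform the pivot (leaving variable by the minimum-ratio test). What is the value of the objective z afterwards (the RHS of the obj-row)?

Ratio test on column b — row 1: 5/5 = 1; row 2: entry 0 ≤ 0; row 3: (55/3)/3 = 55/9. Minimum is 1 at row 1 (s_1 leaves); pivot element 5.
Pivot on row 1; the obj-row RHS becomes 20 − (-5)·1 = 25.

25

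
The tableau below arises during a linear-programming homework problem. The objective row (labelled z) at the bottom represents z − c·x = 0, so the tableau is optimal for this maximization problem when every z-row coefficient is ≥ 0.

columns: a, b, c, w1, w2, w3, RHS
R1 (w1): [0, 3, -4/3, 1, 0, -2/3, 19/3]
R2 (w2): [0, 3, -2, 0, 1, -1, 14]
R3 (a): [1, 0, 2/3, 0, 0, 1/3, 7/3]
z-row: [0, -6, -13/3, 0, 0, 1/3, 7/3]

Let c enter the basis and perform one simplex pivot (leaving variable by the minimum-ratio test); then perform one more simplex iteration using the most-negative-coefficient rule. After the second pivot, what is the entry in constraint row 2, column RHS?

Ratio test on column c — row 1: entry -4/3 ≤ 0; row 2: entry -2 ≤ 0; row 3: (7/3)/(2/3) = 7/2. Minimum is 7/2 at row 3 (a leaves); pivot element 2/3.
Divide row 3 by 2/3; eliminate column c from the other rows.
Second iteration: most negative z-row entry is -6 in column b, so b enters.
Ratio test on column b — row 1: 11/3 = 11/3; row 2: 21/3 = 7; row 3: entry 0 ≤ 0. Minimum is 11/3 at row 1 (w1 leaves); pivot element 3.
Divide row 1 by 3; eliminate column b from the other rows.
After both pivots, the entry at constraint row 2, column RHS is 10.

10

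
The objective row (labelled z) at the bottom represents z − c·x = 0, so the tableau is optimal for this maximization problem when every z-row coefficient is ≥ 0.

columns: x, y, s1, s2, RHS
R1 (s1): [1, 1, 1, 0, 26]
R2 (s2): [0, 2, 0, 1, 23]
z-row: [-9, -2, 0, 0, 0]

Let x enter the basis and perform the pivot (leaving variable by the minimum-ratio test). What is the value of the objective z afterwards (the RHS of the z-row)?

Ratio test on column x — row 1: 26/1 = 26; row 2: entry 0 ≤ 0. Minimum is 26 at row 1 (s1 leaves); pivot element 1.
Pivot on row 1; the z-row RHS becomes 0 − (-9)·26 = 234.

234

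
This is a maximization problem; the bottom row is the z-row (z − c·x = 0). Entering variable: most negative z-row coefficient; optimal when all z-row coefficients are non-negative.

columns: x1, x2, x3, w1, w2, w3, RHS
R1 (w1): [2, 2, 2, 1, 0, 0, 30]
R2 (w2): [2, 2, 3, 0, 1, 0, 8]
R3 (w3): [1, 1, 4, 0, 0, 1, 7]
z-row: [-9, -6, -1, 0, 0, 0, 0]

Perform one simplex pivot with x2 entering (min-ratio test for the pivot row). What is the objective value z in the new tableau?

Ratio test on column x2 — row 1: 30/2 = 15; row 2: 8/2 = 4; row 3: 7/1 = 7. Minimum is 4 at row 2 (w2 leaves); pivot element 2.
Pivot on row 2; the z-row RHS becomes 0 − (-6)·4 = 24.

24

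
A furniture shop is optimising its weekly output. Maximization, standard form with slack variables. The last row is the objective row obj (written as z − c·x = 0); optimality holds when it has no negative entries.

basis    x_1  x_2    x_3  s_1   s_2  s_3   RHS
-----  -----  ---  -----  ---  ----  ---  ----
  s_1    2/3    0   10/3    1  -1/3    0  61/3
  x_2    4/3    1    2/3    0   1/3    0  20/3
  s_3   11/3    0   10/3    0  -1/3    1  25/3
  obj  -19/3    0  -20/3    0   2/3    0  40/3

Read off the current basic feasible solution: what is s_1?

s_1 is basic (row 1); its value is the RHS of that row, 61/3.

61/3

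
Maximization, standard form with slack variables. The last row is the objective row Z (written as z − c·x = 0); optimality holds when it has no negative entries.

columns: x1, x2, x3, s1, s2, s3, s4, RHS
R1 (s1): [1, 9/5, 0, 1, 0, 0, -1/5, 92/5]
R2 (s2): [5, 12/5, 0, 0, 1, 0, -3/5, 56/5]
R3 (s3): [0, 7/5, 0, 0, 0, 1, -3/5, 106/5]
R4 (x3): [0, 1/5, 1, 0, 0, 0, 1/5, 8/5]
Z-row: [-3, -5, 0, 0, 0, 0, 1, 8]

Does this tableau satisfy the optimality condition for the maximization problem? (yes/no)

no

The Z-row has a negative entry -5 in column x2, so it is not optimal.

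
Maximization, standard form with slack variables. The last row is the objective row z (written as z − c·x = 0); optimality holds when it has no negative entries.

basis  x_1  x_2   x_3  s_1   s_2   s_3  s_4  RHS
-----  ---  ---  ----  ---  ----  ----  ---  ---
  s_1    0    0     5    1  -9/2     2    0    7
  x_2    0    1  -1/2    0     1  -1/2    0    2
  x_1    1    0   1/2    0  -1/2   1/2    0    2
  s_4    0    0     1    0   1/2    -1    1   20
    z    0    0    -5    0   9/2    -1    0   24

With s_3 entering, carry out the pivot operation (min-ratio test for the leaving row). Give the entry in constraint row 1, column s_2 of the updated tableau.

Ratio test on column s_3 — row 1: 7/2 = 7/2; row 2: entry -1/2 ≤ 0; row 3: 2/(1/2) = 4; row 4: entry -1 ≤ 0. Minimum is 7/2 at row 1 (s_1 leaves); pivot element 2.
Divide row 1 by 2; eliminate column s_3 from the other rows.
In the new row 1, the s_2 entry is the old entry divided by the pivot: (-9/2)/2 = -9/4.

-9/4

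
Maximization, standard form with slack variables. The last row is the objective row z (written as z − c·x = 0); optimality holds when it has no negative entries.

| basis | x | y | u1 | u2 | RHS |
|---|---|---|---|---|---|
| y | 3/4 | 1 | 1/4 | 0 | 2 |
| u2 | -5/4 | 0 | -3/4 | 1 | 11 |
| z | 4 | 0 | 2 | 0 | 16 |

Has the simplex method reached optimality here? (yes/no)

Every z-row coefficient is ≥ 0, so the tableau is optimal.

yes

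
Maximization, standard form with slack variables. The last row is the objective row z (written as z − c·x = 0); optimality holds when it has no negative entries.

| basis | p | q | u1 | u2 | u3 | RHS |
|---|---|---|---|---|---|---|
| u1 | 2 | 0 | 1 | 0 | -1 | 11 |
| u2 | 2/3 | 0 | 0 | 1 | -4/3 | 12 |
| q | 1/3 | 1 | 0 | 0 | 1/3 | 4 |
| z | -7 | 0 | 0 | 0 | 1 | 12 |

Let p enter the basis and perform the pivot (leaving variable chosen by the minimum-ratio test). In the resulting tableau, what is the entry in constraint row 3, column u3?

1/2

Ratio test on column p — row 1: 11/2 = 11/2; row 2: 12/(2/3) = 18; row 3: 4/(1/3) = 12. Minimum is 11/2 at row 1 (u1 leaves); pivot element 2.
Divide row 1 by 2; eliminate column p from the other rows.
Row 3 update in column u3: 1/3 − (1/3)·(-1/2) = 1/2.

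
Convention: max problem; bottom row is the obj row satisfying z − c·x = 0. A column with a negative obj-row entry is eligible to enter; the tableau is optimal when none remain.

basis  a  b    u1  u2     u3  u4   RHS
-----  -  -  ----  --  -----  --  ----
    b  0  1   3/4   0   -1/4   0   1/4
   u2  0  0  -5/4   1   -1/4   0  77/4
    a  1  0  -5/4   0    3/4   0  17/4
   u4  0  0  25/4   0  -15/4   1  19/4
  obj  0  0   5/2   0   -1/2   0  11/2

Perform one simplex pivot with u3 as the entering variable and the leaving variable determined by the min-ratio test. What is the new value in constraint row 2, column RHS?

62/3

Ratio test on column u3 — row 1: entry -1/4 ≤ 0; row 2: entry -1/4 ≤ 0; row 3: (17/4)/(3/4) = 17/3; row 4: entry -15/4 ≤ 0. Minimum is 17/3 at row 3 (a leaves); pivot element 3/4.
Divide row 3 by 3/4; eliminate column u3 from the other rows.
Row 2 update in column RHS: 77/4 − (-1/4)·(17/3) = 62/3.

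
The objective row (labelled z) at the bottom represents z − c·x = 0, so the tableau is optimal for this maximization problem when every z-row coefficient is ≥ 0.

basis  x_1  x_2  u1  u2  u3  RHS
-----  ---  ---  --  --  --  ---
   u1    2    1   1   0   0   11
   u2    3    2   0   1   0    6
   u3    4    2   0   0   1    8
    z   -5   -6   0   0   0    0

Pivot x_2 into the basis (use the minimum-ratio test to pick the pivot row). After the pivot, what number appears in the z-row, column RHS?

18

Ratio test on column x_2 — row 1: 11/1 = 11; row 2: 6/2 = 3; row 3: 8/2 = 4. Minimum is 3 at row 2 (u2 leaves); pivot element 2.
Divide row 2 by 2; eliminate column x_2 from the other rows.
z-row update in column RHS: 0 − (-6)·3 = 18.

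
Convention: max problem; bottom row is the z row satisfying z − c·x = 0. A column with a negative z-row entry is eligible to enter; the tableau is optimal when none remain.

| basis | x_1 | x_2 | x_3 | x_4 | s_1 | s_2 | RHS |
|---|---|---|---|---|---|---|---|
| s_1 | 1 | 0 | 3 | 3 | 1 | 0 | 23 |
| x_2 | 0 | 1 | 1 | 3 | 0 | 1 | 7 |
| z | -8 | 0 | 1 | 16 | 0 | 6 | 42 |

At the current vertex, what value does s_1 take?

s_1 is basic (row 1); its value is the RHS of that row, 23.

23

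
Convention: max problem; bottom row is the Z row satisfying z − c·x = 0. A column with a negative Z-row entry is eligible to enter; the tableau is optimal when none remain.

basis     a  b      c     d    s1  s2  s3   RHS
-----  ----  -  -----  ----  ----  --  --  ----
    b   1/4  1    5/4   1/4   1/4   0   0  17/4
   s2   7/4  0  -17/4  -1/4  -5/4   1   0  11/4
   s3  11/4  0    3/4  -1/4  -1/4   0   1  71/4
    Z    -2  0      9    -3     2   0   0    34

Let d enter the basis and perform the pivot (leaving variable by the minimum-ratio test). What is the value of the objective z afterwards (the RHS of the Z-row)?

85

Ratio test on column d — row 1: (17/4)/(1/4) = 17; row 2: entry -1/4 ≤ 0; row 3: entry -1/4 ≤ 0. Minimum is 17 at row 1 (b leaves); pivot element 1/4.
Pivot on row 1; the Z-row RHS becomes 34 − (-3)·17 = 85.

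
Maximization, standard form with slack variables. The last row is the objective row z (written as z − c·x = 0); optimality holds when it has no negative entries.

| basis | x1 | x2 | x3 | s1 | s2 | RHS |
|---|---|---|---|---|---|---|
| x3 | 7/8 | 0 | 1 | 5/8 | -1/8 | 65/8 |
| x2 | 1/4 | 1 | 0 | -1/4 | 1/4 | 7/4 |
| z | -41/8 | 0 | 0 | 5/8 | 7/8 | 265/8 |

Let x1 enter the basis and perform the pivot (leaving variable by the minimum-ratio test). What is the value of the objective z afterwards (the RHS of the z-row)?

Ratio test on column x1 — row 1: (65/8)/(7/8) = 65/7; row 2: (7/4)/(1/4) = 7. Minimum is 7 at row 2 (x2 leaves); pivot element 1/4.
Pivot on row 2; the z-row RHS becomes 265/8 − (-41/8)·7 = 69.

69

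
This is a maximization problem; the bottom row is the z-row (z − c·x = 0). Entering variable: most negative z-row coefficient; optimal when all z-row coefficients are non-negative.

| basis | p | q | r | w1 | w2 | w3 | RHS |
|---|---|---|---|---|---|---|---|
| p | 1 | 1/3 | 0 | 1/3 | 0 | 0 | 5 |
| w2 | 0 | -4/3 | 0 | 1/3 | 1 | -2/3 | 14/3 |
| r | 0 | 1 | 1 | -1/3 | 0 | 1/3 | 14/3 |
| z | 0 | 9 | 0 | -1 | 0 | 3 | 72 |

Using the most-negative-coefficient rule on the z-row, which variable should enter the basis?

w1

Negative z-row entries: w1: -1.
The most negative is -1 in column w1, so w1 enters.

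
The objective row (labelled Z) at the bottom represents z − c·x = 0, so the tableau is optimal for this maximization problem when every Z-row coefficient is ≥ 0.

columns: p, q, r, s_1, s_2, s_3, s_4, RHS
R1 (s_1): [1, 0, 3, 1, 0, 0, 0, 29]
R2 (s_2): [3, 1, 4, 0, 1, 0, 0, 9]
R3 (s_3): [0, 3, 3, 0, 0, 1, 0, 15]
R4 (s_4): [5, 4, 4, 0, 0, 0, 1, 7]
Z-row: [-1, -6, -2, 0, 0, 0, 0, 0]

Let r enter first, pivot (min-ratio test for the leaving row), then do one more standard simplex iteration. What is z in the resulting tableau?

Ratio test on column r — row 1: 29/3 = 29/3; row 2: 9/4 = 9/4; row 3: 15/3 = 5; row 4: 7/4 = 7/4. Minimum is 7/4 at row 4 (s_4 leaves); pivot element 4.
Pivot on row 4; the Z-row RHS becomes 0 − (-2)·(7/4) = 7/2.
Next entering variable (most negative Z-row entry -4): q.
Ratio test on column q — row 1: entry -3 ≤ 0; row 2: entry -3 ≤ 0; row 3: entry 0 ≤ 0; row 4: (7/4)/1 = 7/4. Minimum is 7/4 at row 4 (r leaves); pivot element 1.
After the second pivot the Z-row RHS is 7/2 − (-4)·(7/4) = 21/2.

21/2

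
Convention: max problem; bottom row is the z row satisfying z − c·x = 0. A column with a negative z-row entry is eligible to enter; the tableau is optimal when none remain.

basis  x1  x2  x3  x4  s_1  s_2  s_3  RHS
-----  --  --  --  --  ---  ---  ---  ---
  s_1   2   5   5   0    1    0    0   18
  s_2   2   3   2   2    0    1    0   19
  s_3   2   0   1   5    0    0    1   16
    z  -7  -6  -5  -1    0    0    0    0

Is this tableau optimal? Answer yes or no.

no

The z-row has a negative entry -7 in column x1, so it is not optimal.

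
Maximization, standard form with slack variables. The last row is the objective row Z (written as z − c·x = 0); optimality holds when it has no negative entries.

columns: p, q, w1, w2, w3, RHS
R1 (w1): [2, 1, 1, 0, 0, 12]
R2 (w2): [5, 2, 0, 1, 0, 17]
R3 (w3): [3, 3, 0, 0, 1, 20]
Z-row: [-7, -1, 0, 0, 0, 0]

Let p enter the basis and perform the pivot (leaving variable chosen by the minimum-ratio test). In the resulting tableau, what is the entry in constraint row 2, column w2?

Ratio test on column p — row 1: 12/2 = 6; row 2: 17/5 = 17/5; row 3: 20/3 = 20/3. Minimum is 17/5 at row 2 (w2 leaves); pivot element 5.
Divide row 2 by 5; eliminate column p from the other rows.
In the new row 2, the w2 entry is the old entry divided by the pivot: 1/5 = 1/5.

1/5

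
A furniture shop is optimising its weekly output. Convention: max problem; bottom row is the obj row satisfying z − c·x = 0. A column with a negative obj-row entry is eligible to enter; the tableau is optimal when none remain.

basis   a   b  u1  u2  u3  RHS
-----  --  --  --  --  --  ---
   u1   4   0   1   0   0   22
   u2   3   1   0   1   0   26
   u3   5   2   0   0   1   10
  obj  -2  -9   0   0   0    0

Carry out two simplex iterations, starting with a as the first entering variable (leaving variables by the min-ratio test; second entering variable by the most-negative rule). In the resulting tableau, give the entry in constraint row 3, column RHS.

5

Ratio test on column a — row 1: 22/4 = 11/2; row 2: 26/3 = 26/3; row 3: 10/5 = 2. Minimum is 2 at row 3 (u3 leaves); pivot element 5.
Divide row 3 by 5; eliminate column a from the other rows.
Second iteration: most negative obj-row entry is -41/5 in column b, so b enters.
Ratio test on column b — row 1: entry -8/5 ≤ 0; row 2: entry -1/5 ≤ 0; row 3: 2/(2/5) = 5. Minimum is 5 at row 3 (a leaves); pivot element 2/5.
Divide row 3 by 2/5; eliminate column b from the other rows.
After both pivots, the entry at constraint row 3, column RHS is 5.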